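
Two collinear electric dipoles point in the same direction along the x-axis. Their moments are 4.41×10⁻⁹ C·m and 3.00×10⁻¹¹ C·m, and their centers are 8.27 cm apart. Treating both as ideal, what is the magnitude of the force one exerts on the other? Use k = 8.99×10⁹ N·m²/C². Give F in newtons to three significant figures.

F ≈ 1.53×10⁻⁴ N

On-axis field of dipole 1 at distance r: E = 2kp₁/r³. Force on dipole 2 is F = p₂·dE/dr (gradient along axis).
dE/dr = −6kp₁/r⁴, so |F| = 6kp₁p₂/r⁴ (attractive for aligned moments).
F = 6(8.99×10⁹)(4.41×10⁻⁹)(3.00×10⁻¹¹)/(0.0827)⁴ = 1.526×10⁻⁴ N.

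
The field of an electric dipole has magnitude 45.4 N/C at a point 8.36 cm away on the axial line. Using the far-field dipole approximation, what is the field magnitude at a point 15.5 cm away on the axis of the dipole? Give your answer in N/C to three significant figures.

Dipole fields scale as 1/r³ in the far field; the geometry is the same at both points.
E₂ = E₁ · (r₁/r₂)³ = 45.4 · (8.36/15.5)³.
(r₁/r₂)³ = (0.5394)³ = 0.1569.
E₂ ≈ 7.123 N/C.

E ≈ 7.12 N/C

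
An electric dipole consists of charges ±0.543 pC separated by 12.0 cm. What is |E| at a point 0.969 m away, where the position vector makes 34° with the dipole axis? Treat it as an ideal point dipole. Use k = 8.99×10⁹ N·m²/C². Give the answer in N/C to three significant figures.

E ≈ 0.00113 N/C

Dipole moment p = qd = (5.43×10⁻¹³ C)(0.120 m) = 6.516×10⁻¹⁴ C·m.
At angle θ the dipole field magnitude is E = (kp/r³)·√(1 + 3cos²θ).
kp/r³ = (8.99×10⁹)(6.516×10⁻¹⁴) / (0.969)³ = 6.438×10⁻⁴ N/C.
√(1 + 3cos²34°) = √(1 + 3·0.6873) = √3.0619 ≈ 1.7498.
E ≈ 6.438×10⁻⁴ × 1.750 = 0.001127 N/C.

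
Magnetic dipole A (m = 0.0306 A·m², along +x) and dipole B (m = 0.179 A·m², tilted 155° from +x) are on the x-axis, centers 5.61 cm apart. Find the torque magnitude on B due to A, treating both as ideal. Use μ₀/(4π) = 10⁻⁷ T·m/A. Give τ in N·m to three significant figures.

τ ≈ 2.62×10⁻⁶ N·m

Dipole B is on the axis of dipole A, so B₁ there is axial: B₁ = (μ₀/4π)·2m₁/r³ along +x.
B₁ = 2(10⁻⁷)(0.0306)/(0.0561)³ = 3.466×10⁻⁵ T.
τ = m₂ B₁ sinθ.
τ = (0.179)(3.466×10⁻⁵)·sin155° = 2.622×10⁻⁶ N·m.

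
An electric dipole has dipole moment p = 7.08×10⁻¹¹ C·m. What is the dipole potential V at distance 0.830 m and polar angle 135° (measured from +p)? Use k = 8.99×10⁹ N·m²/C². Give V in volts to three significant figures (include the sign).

V ≈ -0.653 V

The dipole potential is V = kp cosθ / r².
V = (8.99×10⁹)(7.08×10⁻¹¹)·cos135° / (0.830)² = -0.6533 V.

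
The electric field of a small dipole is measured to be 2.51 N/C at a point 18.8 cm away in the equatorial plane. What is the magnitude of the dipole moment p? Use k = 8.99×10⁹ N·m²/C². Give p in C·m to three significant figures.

p ≈ 1.86×10⁻¹² C·m

In the equatorial plane E = kp/r³, so p = Er³/(k).
p = (2.51)·(0.188)³ / (8.99×10⁹) = 1.855×10⁻¹² C·m.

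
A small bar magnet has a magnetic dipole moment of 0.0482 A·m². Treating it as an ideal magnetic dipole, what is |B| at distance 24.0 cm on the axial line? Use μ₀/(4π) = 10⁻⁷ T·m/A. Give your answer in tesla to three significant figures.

On axis B = (μ₀/4π)·2m/r³.
B = 2·(10⁻⁷)·(0.0482) / (0.240)³ = 6.973×10⁻⁷ T.

B ≈ 6.97×10⁻⁷ T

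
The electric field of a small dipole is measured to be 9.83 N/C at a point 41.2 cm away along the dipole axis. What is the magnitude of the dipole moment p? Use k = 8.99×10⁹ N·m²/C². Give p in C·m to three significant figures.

p ≈ 3.82×10⁻¹¹ C·m

On axis E = 2kp/r³, so p = Er³/(2k).
p = (9.83)·(0.412)³ / (2·8.99×10⁹) = 3.823×10⁻¹¹ C·m.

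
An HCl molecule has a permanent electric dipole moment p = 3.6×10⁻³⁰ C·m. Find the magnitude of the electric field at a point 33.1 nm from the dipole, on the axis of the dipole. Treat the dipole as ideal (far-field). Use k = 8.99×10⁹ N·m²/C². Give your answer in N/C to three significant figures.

On the dipole axis E = 2kp/r³.
E = 2·(8.99×10⁹)(3.60×10⁻³⁰) / (3.31×10⁻⁸)³ = 1785 N/C.

E ≈ 1780 N/C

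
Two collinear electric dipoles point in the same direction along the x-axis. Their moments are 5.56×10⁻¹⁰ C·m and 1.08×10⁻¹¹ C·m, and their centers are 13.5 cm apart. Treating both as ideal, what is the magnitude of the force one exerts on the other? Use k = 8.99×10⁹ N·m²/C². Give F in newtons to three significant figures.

On-axis field of dipole 1 at distance r: E = 2kp₁/r³. Force on dipole 2 is F = p₂·dE/dr (gradient along axis).
dE/dr = −6kp₁/r⁴, so |F| = 6kp₁p₂/r⁴ (attractive for aligned moments).
F = 6(8.99×10⁹)(5.56×10⁻¹⁰)(1.08×10⁻¹¹)/(0.135)⁴ = 9.752×10⁻⁷ N.

F ≈ 9.75×10⁻⁷ N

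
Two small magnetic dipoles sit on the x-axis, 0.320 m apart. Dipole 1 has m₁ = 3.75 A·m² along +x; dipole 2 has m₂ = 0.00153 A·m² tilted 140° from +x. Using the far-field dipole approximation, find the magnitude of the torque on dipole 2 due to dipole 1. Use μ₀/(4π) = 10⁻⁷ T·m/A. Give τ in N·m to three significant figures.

Dipole B is on the axis of dipole A, so B₁ there is axial: B₁ = (μ₀/4π)·2m₁/r³ along +x.
B₁ = 2(10⁻⁷)(3.75)/(0.320)³ = 2.289×10⁻⁵ T.
τ = m₂ B₁ sinθ.
τ = (0.00153)(2.289×10⁻⁵)·sin140° = 2.251×10⁻⁸ N·m.

τ ≈ 2.25×10⁻⁸ N·m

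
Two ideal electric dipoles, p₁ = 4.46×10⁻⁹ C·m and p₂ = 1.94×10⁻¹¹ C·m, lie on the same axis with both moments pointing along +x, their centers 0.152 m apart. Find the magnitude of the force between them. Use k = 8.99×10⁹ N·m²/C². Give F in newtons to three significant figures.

F ≈ 8.74×10⁻⁶ N

On-axis field of dipole 1 at distance r: E = 2kp₁/r³. Force on dipole 2 is F = p₂·dE/dr (gradient along axis).
dE/dr = −6kp₁/r⁴, so |F| = 6kp₁p₂/r⁴ (attractive for aligned moments).
F = 6(8.99×10⁹)(4.46×10⁻⁹)(1.94×10⁻¹¹)/(0.152)⁴ = 8.743×10⁻⁶ N.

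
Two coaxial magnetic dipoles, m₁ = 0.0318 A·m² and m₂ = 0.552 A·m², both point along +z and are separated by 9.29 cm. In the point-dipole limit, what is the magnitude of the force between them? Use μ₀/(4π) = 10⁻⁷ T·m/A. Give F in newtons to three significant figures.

On-axis B of dipole 1: B = (μ₀/4π)·2m₁/r³. Force on dipole 2: F = m₂·dB/dr.
dB/dr = −(μ₀/4π)·6m₁/r⁴, so |F| = (μ₀/4π)·6m₁m₂/r⁴.
F = 6(10⁻⁷)(0.0318)(0.552)/(0.0929)⁴ = 1.414×10⁻⁴ N.

F ≈ 1.41×10⁻⁴ N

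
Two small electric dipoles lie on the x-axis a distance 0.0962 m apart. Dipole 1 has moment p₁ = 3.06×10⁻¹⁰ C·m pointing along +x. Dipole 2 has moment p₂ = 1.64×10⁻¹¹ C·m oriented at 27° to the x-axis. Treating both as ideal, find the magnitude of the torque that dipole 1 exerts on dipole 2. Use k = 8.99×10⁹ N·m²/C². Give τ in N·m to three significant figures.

τ ≈ 4.60×10⁻⁸ N·m

The second dipole sits on the axis of the first, so the field there is axial: E₁ = 2kp₁/r³ along +x.
E₁ = 2(8.99×10⁹)(3.06×10⁻¹⁰)/(0.0962)³ = 6180 N/C.
Torque on the second dipole: τ = p₂ E₁ sinθ.
τ = (1.64×10⁻¹¹)(6180)·sin27° = 4.601×10⁻⁸ N·m.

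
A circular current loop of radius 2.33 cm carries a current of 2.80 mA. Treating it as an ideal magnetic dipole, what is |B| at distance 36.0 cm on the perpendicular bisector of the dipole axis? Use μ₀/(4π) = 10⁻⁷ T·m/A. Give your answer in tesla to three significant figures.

B ≈ 1.02×10⁻¹¹ T

Magnetic moment m = IA = Iπa² = (0.00280)·π·(0.0233)² = 4.776×10⁻⁶ A·m².
In the equatorial plane B = (μ₀/4π)·m/r³ (half the axial value).
B = (10⁻⁷)·(4.776×10⁻⁶) / (0.360)³ = 1.024×10⁻¹¹ T.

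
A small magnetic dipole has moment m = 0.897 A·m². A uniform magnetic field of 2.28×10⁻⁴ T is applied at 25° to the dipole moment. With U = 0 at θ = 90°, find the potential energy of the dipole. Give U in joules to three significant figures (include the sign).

U = −m·B = −mB cosθ.
U = −(0.897)(2.28×10⁻⁴)·cos25° = -1.854×10⁻⁴ J.

U ≈ -1.85×10⁻⁴ J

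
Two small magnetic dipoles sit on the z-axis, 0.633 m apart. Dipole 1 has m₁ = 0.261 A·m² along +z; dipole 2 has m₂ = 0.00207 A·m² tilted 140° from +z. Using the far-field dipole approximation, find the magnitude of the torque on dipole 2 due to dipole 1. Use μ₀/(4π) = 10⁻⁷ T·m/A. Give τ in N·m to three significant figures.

Dipole B is on the axis of dipole A, so B₁ there is axial: B₁ = (μ₀/4π)·2m₁/r³ along +z.
B₁ = 2(10⁻⁷)(0.261)/(0.633)³ = 2.058×10⁻⁷ T.
τ = m₂ B₁ sinθ.
τ = (0.00207)(2.058×10⁻⁷)·sin140° = 2.738×10⁻¹⁰ N·m.

τ ≈ 2.74×10⁻¹⁰ N·m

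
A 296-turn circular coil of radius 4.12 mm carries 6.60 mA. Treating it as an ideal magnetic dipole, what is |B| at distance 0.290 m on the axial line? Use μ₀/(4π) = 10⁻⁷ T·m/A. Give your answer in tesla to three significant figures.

B ≈ 8.54×10⁻¹⁰ T

m = NIA = NIπa² = 296·(0.00660)·π·(0.00412)² = 1.042×10⁻⁴ A·m².
On axis B = (μ₀/4π)·2m/r³.
B = 2·(10⁻⁷)·(1.042×10⁻⁴) / (0.290)³ = 8.545×10⁻¹⁰ T.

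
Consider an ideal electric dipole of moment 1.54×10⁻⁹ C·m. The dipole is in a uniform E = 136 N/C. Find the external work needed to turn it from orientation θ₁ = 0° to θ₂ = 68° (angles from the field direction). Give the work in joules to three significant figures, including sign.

W ≈ 1.31×10⁻⁷ J

W_ext = ΔU = U(θ₂) − U(θ₁) = −pE cosθ₂ − (−pE cosθ₁) = pE(cosθ₁ − cosθ₂).
W = (1.54×10⁻⁹)(136)·(cos0° − cos68°) = (2.094×10⁻⁷)·(+0.6254) = 1.310×10⁻⁷ J.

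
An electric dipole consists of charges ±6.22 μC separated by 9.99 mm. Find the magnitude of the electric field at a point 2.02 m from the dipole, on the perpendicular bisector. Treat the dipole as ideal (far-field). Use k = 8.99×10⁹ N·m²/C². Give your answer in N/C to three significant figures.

Dipole moment p = qd = (6.22×10⁻⁶ C)(0.00999 m) = 6.214×10⁻⁸ C·m.
On the perpendicular bisector E = kp/r³ (half the axial value at the same distance).
E = (8.99×10⁹)(6.214×10⁻⁸) / (2.02)³ = 67.78 N/C.

E ≈ 67.8 N/C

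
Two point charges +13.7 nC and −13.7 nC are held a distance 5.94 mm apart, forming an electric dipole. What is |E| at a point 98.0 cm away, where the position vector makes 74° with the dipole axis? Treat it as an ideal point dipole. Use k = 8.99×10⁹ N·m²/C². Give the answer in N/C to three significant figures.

E ≈ 0.861 N/C

Dipole moment p = qd = (1.37×10⁻⁸ C)(0.00594 m) = 8.138×10⁻¹¹ C·m.
At angle θ the dipole field magnitude is E = (kp/r³)·√(1 + 3cos²θ).
kp/r³ = (8.99×10⁹)(8.138×10⁻¹¹) / (0.980)³ = 0.7773 N/C.
√(1 + 3cos²74°) = √(1 + 3·0.0760) = √1.2279 ≈ 1.1081.
E ≈ 0.7773 × 1.108 = 0.8614 N/C.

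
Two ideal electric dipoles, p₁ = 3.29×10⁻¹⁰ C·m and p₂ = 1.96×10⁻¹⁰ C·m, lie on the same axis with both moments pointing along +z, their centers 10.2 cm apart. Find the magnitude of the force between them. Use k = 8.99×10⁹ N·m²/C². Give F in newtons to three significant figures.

On-axis field of dipole 1 at distance r: E = 2kp₁/r³. Force on dipole 2 is F = p₂·dE/dr (gradient along axis).
dE/dr = −6kp₁/r⁴, so |F| = 6kp₁p₂/r⁴ (attractive for aligned moments).
F = 6(8.99×10⁹)(3.29×10⁻¹⁰)(1.96×10⁻¹⁰)/(0.102)⁴ = 3.213×10⁻⁵ N.

F ≈ 3.21×10⁻⁵ N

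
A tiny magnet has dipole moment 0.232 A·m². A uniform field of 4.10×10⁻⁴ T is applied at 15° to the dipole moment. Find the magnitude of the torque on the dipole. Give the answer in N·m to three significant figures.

Torque on a magnetic dipole: τ = mB sinθ.
τ = (0.232)(4.10×10⁻⁴)·sin15° = 2.462×10⁻⁵ N·m.

τ ≈ 2.46×10⁻⁵ N·m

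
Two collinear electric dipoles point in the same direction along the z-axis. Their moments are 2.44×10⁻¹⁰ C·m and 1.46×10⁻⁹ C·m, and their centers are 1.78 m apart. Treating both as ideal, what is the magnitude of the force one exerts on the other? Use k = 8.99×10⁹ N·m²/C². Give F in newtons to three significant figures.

F ≈ 1.91×10⁻⁹ N

On-axis field of dipole 1 at distance r: E = 2kp₁/r³. Force on dipole 2 is F = p₂·dE/dr (gradient along axis).
dE/dr = −6kp₁/r⁴, so |F| = 6kp₁p₂/r⁴ (attractive for aligned moments).
F = 6(8.99×10⁹)(2.44×10⁻¹⁰)(1.46×10⁻⁹)/(1.78)⁴ = 1.914×10⁻⁹ N.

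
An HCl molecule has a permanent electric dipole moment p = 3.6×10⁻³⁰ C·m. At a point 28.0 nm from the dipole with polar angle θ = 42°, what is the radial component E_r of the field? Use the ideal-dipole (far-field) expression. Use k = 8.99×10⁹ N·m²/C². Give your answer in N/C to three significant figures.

E_r ≈ 2190 N/C

For a dipole, E_r = (2kp cosθ)/r³.
kp/r³ = (8.99×10⁹)(3.60×10⁻³⁰)/(2.80×10⁻⁸)³ = 1474 N/C.
E_r = 2·1474·cos42° = 2191 N/C.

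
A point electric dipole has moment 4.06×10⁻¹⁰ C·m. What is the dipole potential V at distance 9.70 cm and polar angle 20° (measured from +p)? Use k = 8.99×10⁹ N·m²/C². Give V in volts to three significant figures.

V ≈ 365 V

The dipole potential is V = kp cosθ / r².
V = (8.99×10⁹)(4.06×10⁻¹⁰)·cos20° / (0.0970)² = 364.5 V.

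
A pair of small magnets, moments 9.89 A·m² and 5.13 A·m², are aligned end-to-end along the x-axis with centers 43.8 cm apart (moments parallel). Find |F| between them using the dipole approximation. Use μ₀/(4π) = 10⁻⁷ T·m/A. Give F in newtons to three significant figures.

F ≈ 8.27×10⁻⁴ N

On-axis B of dipole 1: B = (μ₀/4π)·2m₁/r³. Force on dipole 2: F = m₂·dB/dr.
dB/dr = −(μ₀/4π)·6m₁/r⁴, so |F| = (μ₀/4π)·6m₁m₂/r⁴.
F = 6(10⁻⁷)(9.89)(5.13)/(0.438)⁴ = 8.271×10⁻⁴ N.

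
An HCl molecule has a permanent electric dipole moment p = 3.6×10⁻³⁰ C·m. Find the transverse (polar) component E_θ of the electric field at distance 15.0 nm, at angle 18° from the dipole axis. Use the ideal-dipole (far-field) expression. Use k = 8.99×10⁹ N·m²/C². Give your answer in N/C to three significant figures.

E_θ ≈ 2960 N/C

For a dipole, E_θ = (kp sinθ)/r³.
kp/r³ = (8.99×10⁹)(3.60×10⁻³⁰)/(1.50×10⁻⁸)³ = 9589 N/C.
E_θ = 9589·sin18° = 2963 N/C.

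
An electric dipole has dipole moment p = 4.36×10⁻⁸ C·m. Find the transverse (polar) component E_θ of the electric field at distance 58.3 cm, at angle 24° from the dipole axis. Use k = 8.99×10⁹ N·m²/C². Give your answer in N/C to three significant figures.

For a dipole, E_θ = (kp sinθ)/r³.
kp/r³ = (8.99×10⁹)(4.36×10⁻⁸)/(0.583)³ = 1978 N/C.
E_θ = 1978·sin24° = 804.6 N/C.

E_θ ≈ 805 N/C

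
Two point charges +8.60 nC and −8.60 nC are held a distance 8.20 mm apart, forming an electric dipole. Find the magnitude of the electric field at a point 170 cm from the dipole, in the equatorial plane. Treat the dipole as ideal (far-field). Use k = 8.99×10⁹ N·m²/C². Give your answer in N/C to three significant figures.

E ≈ 0.129 N/C

Dipole moment p = qd = (8.60×10⁻⁹ C)(0.00820 m) = 7.052×10⁻¹¹ C·m.
On the perpendicular bisector E = kp/r³ (half the axial value at the same distance).
E = (8.99×10⁹)(7.052×10⁻¹¹) / (1.70)³ = 0.1290 N/C.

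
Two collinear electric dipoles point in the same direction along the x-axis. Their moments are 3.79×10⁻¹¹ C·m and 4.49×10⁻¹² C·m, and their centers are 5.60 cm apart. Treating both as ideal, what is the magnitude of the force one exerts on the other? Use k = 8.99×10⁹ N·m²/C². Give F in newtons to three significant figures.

On-axis field of dipole 1 at distance r: E = 2kp₁/r³. Force on dipole 2 is F = p₂·dE/dr (gradient along axis).
dE/dr = −6kp₁/r⁴, so |F| = 6kp₁p₂/r⁴ (attractive for aligned moments).
F = 6(8.99×10⁹)(3.79×10⁻¹¹)(4.49×10⁻¹²)/(0.0560)⁴ = 9.333×10⁻⁷ N.

F ≈ 9.33×10⁻⁷ N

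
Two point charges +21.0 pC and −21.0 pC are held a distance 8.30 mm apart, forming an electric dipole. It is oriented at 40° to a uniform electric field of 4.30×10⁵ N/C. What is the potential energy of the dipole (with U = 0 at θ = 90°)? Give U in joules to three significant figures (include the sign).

Dipole moment p = qd = (2.10×10⁻¹¹ C)(0.00830 m) = 1.743×10⁻¹³ C·m.
U = −p·E = −pE cosθ.
U = −(1.743×10⁻¹³)(4.30×10⁵)·cos40° = -5.741×10⁻⁸ J.

U ≈ -5.74×10⁻⁸ J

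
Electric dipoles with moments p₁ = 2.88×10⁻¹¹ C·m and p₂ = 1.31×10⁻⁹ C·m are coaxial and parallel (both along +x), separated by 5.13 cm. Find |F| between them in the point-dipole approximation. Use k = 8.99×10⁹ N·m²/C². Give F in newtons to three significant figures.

On-axis field of dipole 1 at distance r: E = 2kp₁/r³. Force on dipole 2 is F = p₂·dE/dr (gradient along axis).
dE/dr = −6kp₁/r⁴, so |F| = 6kp₁p₂/r⁴ (attractive for aligned moments).
F = 6(8.99×10⁹)(2.88×10⁻¹¹)(1.31×10⁻⁹)/(0.0513)⁴ = 2.938×10⁻⁴ N.

F ≈ 2.94×10⁻⁴ N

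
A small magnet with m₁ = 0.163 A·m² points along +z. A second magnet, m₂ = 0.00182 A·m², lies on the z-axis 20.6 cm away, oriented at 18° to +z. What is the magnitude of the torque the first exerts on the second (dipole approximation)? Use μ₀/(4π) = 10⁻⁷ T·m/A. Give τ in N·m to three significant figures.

τ ≈ 2.10×10⁻⁹ N·m

Dipole B is on the axis of dipole A, so B₁ there is axial: B₁ = (μ₀/4π)·2m₁/r³ along +z.
B₁ = 2(10⁻⁷)(0.163)/(0.206)³ = 3.729×10⁻⁶ T.
τ = m₂ B₁ sinθ.
τ = (0.00182)(3.729×10⁻⁶)·sin18° = 2.097×10⁻⁹ N·m.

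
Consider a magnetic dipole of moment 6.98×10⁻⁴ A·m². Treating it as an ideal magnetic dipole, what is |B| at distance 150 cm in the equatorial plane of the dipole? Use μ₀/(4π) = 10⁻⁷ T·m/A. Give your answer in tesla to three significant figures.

In the equatorial plane B = (μ₀/4π)·m/r³ (half the axial value).
B = (10⁻⁷)·(6.98×10⁻⁴) / (1.50)³ = 2.068×10⁻¹¹ T.

B ≈ 2.07×10⁻¹¹ T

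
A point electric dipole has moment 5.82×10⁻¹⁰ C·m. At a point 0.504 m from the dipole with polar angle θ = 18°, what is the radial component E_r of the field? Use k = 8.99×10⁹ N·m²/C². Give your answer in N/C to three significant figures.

E_r ≈ 77.7 N/C

For a dipole, E_r = (2kp cosθ)/r³.
kp/r³ = (8.99×10⁹)(5.82×10⁻¹⁰)/(0.504)³ = 40.87 N/C.
E_r = 2·40.87·cos18° = 77.74 N/C.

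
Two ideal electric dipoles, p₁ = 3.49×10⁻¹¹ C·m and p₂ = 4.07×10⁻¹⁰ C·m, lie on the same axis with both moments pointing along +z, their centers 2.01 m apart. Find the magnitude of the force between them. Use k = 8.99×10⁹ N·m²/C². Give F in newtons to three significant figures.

F ≈ 4.69×10⁻¹¹ N

On-axis field of dipole 1 at distance r: E = 2kp₁/r³. Force on dipole 2 is F = p₂·dE/dr (gradient along axis).
dE/dr = −6kp₁/r⁴, so |F| = 6kp₁p₂/r⁴ (attractive for aligned moments).
F = 6(8.99×10⁹)(3.49×10⁻¹¹)(4.07×10⁻¹⁰)/(2.01)⁴ = 4.694×10⁻¹¹ N.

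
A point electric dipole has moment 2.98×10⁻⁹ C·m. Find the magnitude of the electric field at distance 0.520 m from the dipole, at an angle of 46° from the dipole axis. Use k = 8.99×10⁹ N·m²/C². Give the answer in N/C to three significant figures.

At angle θ the dipole field magnitude is E = (kp/r³)·√(1 + 3cos²θ).
kp/r³ = (8.99×10⁹)(2.98×10⁻⁹) / (0.520)³ = 190.5 N/C.
√(1 + 3cos²46°) = √(1 + 3·0.4826) = √2.4477 ≈ 1.5645.
E ≈ 190.5 × 1.564 = 298.1 N/C.

E ≈ 298 N/C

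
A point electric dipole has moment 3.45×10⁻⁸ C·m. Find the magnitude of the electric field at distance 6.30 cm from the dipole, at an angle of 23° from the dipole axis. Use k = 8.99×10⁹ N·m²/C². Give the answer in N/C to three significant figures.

E ≈ 2.33×10⁶ N/C

At angle θ the dipole field magnitude is E = (kp/r³)·√(1 + 3cos²θ).
kp/r³ = (8.99×10⁹)(3.45×10⁻⁸) / (0.0630)³ = 1.240×10⁶ N/C.
√(1 + 3cos²23°) = √(1 + 3·0.8473) = √3.5420 ≈ 1.8820.
E ≈ 1.240×10⁶ × 1.882 = 2.334×10⁶ N/C.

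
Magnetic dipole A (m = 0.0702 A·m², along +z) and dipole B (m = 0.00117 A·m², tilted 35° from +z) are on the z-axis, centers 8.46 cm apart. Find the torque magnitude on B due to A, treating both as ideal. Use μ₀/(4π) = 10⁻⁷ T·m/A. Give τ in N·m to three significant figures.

Dipole B is on the axis of dipole A, so B₁ there is axial: B₁ = (μ₀/4π)·2m₁/r³ along +z.
B₁ = 2(10⁻⁷)(0.0702)/(0.0846)³ = 2.319×10⁻⁵ T.
τ = m₂ B₁ sinθ.
τ = (0.00117)(2.319×10⁻⁵)·sin35° = 1.556×10⁻⁸ N·m.

τ ≈ 1.56×10⁻⁸ N·m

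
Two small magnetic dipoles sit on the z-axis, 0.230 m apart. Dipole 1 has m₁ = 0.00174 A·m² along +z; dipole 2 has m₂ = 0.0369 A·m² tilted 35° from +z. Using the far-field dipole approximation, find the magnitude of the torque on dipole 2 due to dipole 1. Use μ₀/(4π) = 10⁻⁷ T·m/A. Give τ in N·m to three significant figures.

τ ≈ 6.05×10⁻¹⁰ N·m

Dipole B is on the axis of dipole A, so B₁ there is axial: B₁ = (μ₀/4π)·2m₁/r³ along +z.
B₁ = 2(10⁻⁷)(0.00174)/(0.230)³ = 2.860×10⁻⁸ T.
τ = m₂ B₁ sinθ.
τ = (0.0369)(2.860×10⁻⁸)·sin35° = 6.054×10⁻¹⁰ N·m.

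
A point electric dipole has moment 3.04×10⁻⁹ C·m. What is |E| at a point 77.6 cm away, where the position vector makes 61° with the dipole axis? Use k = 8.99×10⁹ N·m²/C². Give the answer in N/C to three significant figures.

E ≈ 76.4 N/C

At angle θ the dipole field magnitude is E = (kp/r³)·√(1 + 3cos²θ).
kp/r³ = (8.99×10⁹)(3.04×10⁻⁹) / (0.776)³ = 58.49 N/C.
√(1 + 3cos²61°) = √(1 + 3·0.2350) = √1.7051 ≈ 1.3058.
E ≈ 58.49 × 1.306 = 76.37 N/C.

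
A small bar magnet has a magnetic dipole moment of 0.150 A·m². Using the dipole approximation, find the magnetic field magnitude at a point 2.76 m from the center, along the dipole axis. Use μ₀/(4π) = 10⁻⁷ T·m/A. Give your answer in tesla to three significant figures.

On axis B = (μ₀/4π)·2m/r³.
B = 2·(10⁻⁷)·(0.150) / (2.76)³ = 1.427×10⁻⁹ T.

B ≈ 1.43×10⁻⁹ T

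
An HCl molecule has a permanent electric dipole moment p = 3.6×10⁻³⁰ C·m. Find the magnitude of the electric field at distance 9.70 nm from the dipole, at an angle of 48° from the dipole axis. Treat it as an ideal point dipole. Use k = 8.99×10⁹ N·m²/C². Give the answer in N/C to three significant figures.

E ≈ 5.43×10⁴ N/C

At angle θ the dipole field magnitude is E = (kp/r³)·√(1 + 3cos²θ).
kp/r³ = (8.99×10⁹)(3.60×10⁻³⁰) / (9.70×10⁻⁹)³ = 3.546×10⁴ N/C.
√(1 + 3cos²48°) = √(1 + 3·0.4477) = √2.3432 ≈ 1.5308.
E ≈ 3.546×10⁴ × 1.531 = 5.428×10⁴ N/C.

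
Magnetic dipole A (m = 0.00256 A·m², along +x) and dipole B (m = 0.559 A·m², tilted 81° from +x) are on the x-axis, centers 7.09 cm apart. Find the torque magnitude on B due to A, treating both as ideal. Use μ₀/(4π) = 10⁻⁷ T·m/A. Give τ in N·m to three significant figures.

Dipole B is on the axis of dipole A, so B₁ there is axial: B₁ = (μ₀/4π)·2m₁/r³ along +x.
B₁ = 2(10⁻⁷)(0.00256)/(0.0709)³ = 1.437×10⁻⁶ T.
τ = m₂ B₁ sinθ.
τ = (0.559)(1.437×10⁻⁶)·sin81° = 7.932×10⁻⁷ N·m.

τ ≈ 7.93×10⁻⁷ N·m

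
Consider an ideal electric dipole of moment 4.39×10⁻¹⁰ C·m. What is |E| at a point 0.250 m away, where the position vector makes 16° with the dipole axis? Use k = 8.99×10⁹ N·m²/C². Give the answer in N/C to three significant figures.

E ≈ 491 N/C

At angle θ the dipole field magnitude is E = (kp/r³)·√(1 + 3cos²θ).
kp/r³ = (8.99×10⁹)(4.39×10⁻¹⁰) / (0.250)³ = 252.6 N/C.
√(1 + 3cos²16°) = √(1 + 3·0.9240) = √3.7721 ≈ 1.9422.
E ≈ 252.6 × 1.942 = 490.6 N/C.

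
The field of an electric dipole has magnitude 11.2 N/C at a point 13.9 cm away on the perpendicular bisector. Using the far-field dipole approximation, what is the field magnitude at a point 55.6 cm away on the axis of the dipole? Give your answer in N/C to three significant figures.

E ≈ 0.350 N/C

Dipole fields scale as 1/r³ in the far field.
The axial field is twice the equatorial field at the same r, so the geometry factor is 2/1.
E₂ = E₁ · (2/1) · (r₁/r₂)³ = 11.2 · 2 · (13.9/55.6)³.
(r₁/r₂)³ = (0.25)³ = 0.01562.
E₂ ≈ 0.3500 N/C.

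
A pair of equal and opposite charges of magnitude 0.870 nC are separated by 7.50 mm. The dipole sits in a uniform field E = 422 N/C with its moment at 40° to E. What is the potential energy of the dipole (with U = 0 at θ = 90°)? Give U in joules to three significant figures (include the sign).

Dipole moment p = qd = (8.70×10⁻¹⁰ C)(0.00750 m) = 6.525×10⁻¹² C·m.
U = −p·E = −pE cosθ.
U = −(6.525×10⁻¹²)(422)·cos40° = -2.109×10⁻⁹ J.

U ≈ -2.11×10⁻⁹ J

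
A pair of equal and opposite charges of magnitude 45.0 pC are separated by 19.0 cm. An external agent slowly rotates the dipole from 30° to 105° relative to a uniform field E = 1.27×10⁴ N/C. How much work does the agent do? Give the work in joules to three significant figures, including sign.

Dipole moment p = qd = (4.50×10⁻¹¹ C)(0.190 m) = 8.55×10⁻¹² C·m.
W_ext = ΔU = U(θ₂) − U(θ₁) = −pE cosθ₂ − (−pE cosθ₁) = pE(cosθ₁ − cosθ₂).
W = (8.55×10⁻¹²)(1.27×10⁴)·(cos30° − cos105°) = (1.086×10⁻⁷)·(+1.1248) = 1.221×10⁻⁷ J.

W ≈ 1.22×10⁻⁷ J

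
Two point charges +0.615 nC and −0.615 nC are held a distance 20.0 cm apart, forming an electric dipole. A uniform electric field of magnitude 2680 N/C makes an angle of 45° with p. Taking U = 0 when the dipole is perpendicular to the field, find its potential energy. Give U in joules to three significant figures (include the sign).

Dipole moment p = qd = (6.15×10⁻¹⁰ C)(0.200 m) = 1.23×10⁻¹⁰ C·m.
U = −p·E = −pE cosθ.
U = −(1.23×10⁻¹⁰)(2680)·cos45° = -2.331×10⁻⁷ J.

U ≈ -2.33×10⁻⁷ J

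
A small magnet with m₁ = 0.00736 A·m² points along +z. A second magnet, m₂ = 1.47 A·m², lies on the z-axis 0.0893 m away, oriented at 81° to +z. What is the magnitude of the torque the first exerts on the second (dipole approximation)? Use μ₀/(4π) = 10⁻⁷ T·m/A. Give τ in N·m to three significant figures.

Dipole B is on the axis of dipole A, so B₁ there is axial: B₁ = (μ₀/4π)·2m₁/r³ along +z.
B₁ = 2(10⁻⁷)(0.00736)/(0.0893)³ = 2.067×10⁻⁶ T.
τ = m₂ B₁ sinθ.
τ = (1.47)(2.067×10⁻⁶)·sin81° = 3.001×10⁻⁶ N·m.

τ ≈ 3.00×10⁻⁶ N·m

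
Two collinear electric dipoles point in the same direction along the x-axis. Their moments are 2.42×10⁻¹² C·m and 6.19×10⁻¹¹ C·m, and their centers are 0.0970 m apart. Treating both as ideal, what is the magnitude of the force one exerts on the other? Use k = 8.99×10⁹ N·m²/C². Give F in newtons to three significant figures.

On-axis field of dipole 1 at distance r: E = 2kp₁/r³. Force on dipole 2 is F = p₂·dE/dr (gradient along axis).
dE/dr = −6kp₁/r⁴, so |F| = 6kp₁p₂/r⁴ (attractive for aligned moments).
F = 6(8.99×10⁹)(2.42×10⁻¹²)(6.19×10⁻¹¹)/(0.0970)⁴ = 9.127×10⁻⁸ N.

F ≈ 9.13×10⁻⁸ N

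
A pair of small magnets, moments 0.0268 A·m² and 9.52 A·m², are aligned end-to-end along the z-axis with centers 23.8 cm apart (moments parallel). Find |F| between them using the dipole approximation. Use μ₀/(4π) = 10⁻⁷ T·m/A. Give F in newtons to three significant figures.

On-axis B of dipole 1: B = (μ₀/4π)·2m₁/r³. Force on dipole 2: F = m₂·dB/dr.
dB/dr = −(μ₀/4π)·6m₁/r⁴, so |F| = (μ₀/4π)·6m₁m₂/r⁴.
F = 6(10⁻⁷)(0.0268)(9.52)/(0.238)⁴ = 4.771×10⁻⁵ N.

F ≈ 4.77×10⁻⁵ N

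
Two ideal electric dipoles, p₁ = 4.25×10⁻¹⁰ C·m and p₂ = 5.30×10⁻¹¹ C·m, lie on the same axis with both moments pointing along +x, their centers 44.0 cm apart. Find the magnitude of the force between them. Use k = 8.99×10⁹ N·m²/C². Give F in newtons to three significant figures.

F ≈ 3.24×10⁻⁸ N

On-axis field of dipole 1 at distance r: E = 2kp₁/r³. Force on dipole 2 is F = p₂·dE/dr (gradient along axis).
dE/dr = −6kp₁/r⁴, so |F| = 6kp₁p₂/r⁴ (attractive for aligned moments).
F = 6(8.99×10⁹)(4.25×10⁻¹⁰)(5.30×10⁻¹¹)/(0.440)⁴ = 3.242×10⁻⁸ N.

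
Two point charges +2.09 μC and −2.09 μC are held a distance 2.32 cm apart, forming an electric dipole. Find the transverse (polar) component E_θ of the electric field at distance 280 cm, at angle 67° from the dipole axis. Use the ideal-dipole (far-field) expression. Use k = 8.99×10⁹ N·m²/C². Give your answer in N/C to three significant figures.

E_θ ≈ 18.3 N/C

Dipole moment p = qd = (2.09×10⁻⁶ C)(0.0232 m) = 4.849×10⁻⁸ C·m.
For a dipole, E_θ = (kp sinθ)/r³.
kp/r³ = (8.99×10⁹)(4.849×10⁻⁸)/(2.80)³ = 19.86 N/C.
E_θ = 19.86·sin67° = 18.28 N/C.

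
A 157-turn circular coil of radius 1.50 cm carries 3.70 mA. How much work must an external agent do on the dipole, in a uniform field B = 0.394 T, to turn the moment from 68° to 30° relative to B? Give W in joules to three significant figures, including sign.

m = NIA = NIπa² = 157·(0.00370)·π·(0.0150)² = 4.106×10⁻⁴ A·m².
W_ext = ΔU = −mB cosθ₂ + mB cosθ₁ = mB(cosθ₁ − cosθ₂).
W = (4.106×10⁻⁴)(0.394)·(cos68° − cos30°) = (1.618×10⁻⁴)·(-0.4914) = -7.950×10⁻⁵ J.

W ≈ -7.95×10⁻⁵ J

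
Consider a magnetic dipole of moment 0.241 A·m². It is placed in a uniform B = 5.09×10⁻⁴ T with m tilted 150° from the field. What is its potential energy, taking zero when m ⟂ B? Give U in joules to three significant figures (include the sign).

U ≈ 1.06×10⁻⁴ J

U = −m·B = −mB cosθ.
U = −(0.241)(5.09×10⁻⁴)·cos150° = 1.062×10⁻⁴ J.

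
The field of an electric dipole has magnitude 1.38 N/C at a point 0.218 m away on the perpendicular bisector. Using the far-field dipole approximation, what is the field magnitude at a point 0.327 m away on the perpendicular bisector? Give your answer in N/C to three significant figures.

Dipole fields scale as 1/r³ in the far field; the geometry is the same at both points.
E₂ = E₁ · (r₁/r₂)³ = 1.38 · (0.218/0.327)³.
(r₁/r₂)³ = (0.6667)³ = 0.2963.
E₂ ≈ 0.4089 N/C.

E ≈ 0.409 N/C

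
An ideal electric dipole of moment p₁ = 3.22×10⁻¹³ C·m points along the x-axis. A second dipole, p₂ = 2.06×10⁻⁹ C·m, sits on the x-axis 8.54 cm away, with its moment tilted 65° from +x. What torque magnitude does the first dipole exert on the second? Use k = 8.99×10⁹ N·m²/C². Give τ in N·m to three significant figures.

The second dipole sits on the axis of the first, so the field there is axial: E₁ = 2kp₁/r³ along +x.
E₁ = 2(8.99×10⁹)(3.22×10⁻¹³)/(0.0854)³ = 9.295 N/C.
Torque on the second dipole: τ = p₂ E₁ sinθ.
τ = (2.06×10⁻⁹)(9.295)·sin65° = 1.735×10⁻⁸ N·m.

τ ≈ 1.74×10⁻⁸ N·m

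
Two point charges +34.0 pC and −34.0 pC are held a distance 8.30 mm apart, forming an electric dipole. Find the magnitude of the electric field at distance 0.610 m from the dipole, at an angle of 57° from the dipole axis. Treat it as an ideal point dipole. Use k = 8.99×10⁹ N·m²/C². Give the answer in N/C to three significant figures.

E ≈ 0.0154 N/C

Dipole moment p = qd = (3.40×10⁻¹¹ C)(0.00830 m) = 2.822×10⁻¹³ C·m.
At angle θ the dipole field magnitude is E = (kp/r³)·√(1 + 3cos²θ).
kp/r³ = (8.99×10⁹)(2.822×10⁻¹³) / (0.610)³ = 0.01118 N/C.
√(1 + 3cos²57°) = √(1 + 3·0.2966) = √1.8899 ≈ 1.3747.
E ≈ 0.01118 × 1.375 = 0.01537 N/C.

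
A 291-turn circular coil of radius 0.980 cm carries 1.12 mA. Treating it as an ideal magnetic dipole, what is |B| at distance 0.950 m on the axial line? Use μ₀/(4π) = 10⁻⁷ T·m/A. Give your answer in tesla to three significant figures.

B ≈ 2.29×10⁻¹¹ T

m = NIA = NIπa² = 291·(0.00112)·π·(0.00980)² = 9.834×10⁻⁵ A·m².
On axis B = (μ₀/4π)·2m/r³.
B = 2·(10⁻⁷)·(9.834×10⁻⁵) / (0.950)³ = 2.294×10⁻¹¹ T.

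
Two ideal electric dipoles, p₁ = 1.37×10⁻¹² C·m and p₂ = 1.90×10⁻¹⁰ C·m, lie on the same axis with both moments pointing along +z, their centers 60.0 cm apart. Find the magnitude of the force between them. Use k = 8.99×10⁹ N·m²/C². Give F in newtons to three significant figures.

On-axis field of dipole 1 at distance r: E = 2kp₁/r³. Force on dipole 2 is F = p₂·dE/dr (gradient along axis).
dE/dr = −6kp₁/r⁴, so |F| = 6kp₁p₂/r⁴ (attractive for aligned moments).
F = 6(8.99×10⁹)(1.37×10⁻¹²)(1.90×10⁻¹⁰)/(0.600)⁴ = 1.083×10⁻¹⁰ N.

F ≈ 1.08×10⁻¹⁰ N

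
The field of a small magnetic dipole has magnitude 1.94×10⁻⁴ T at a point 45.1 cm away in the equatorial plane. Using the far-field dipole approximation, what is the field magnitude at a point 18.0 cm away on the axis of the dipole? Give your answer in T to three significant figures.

B ≈ 0.00610 T

Dipole fields scale as 1/r³ in the far field.
The axial field is twice the equatorial field at the same r, so the geometry factor is 2/1.
B₂ = B₁ · (2/1) · (r₁/r₂)³ = 1.94×10⁻⁴ · 2 · (45.1/18.0)³.
(r₁/r₂)³ = (2.506)³ = 15.73.
B₂ ≈ 0.006103 T.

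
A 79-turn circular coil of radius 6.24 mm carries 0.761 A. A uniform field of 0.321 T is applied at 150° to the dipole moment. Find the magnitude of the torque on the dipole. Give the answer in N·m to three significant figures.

m = NIA = NIπa² = 79·(0.761)·π·(0.00624)² = 0.007354 A·m².
Torque on a magnetic dipole: τ = mB sinθ.
τ = (0.007354)(0.321)·sin150° = 0.001180 N·m.

τ ≈ 0.00118 N·m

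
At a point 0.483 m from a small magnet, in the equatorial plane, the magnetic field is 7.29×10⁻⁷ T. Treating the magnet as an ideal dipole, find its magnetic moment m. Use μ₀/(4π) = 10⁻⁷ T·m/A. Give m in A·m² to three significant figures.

In the equatorial plane B = (μ₀/4π)·m/r³, so m = Br³·4π/(μ₀).
m = (7.29×10⁻⁷)·(0.483)³ / (10⁻⁷) = 0.8214 A·m².

m ≈ 0.821 A·m²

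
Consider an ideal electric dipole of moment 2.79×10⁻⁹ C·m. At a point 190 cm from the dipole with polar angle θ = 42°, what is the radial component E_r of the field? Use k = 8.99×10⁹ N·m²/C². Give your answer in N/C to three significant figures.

For a dipole, E_r = (2kp cosθ)/r³.
kp/r³ = (8.99×10⁹)(2.79×10⁻⁹)/(1.90)³ = 3.657 N/C.
E_r = 2·3.657·cos42° = 5.435 N/C.

E_r ≈ 5.44 N/C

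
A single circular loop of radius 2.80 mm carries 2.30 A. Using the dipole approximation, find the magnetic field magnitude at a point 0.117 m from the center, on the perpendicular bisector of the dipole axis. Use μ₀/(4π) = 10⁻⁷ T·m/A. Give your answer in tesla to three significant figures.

B ≈ 3.54×10⁻⁹ T

Magnetic moment m = IA = Iπa² = (2.30)·π·(0.00280)² = 5.665×10⁻⁵ A·m².
In the equatorial plane B = (μ₀/4π)·m/r³ (half the axial value).
B = (10⁻⁷)·(5.665×10⁻⁵) / (0.117)³ = 3.537×10⁻⁹ T.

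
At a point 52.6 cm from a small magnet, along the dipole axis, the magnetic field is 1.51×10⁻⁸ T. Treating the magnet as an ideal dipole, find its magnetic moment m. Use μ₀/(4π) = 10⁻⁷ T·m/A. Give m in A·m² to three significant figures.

m ≈ 0.0110 A·m²

On axis B = (μ₀/4π)·2m/r³, so m = Br³·4π/(μ₀·2).
m = (1.51×10⁻⁸)·(0.526)³ / (2·10⁻⁷) = 0.01099 A·m².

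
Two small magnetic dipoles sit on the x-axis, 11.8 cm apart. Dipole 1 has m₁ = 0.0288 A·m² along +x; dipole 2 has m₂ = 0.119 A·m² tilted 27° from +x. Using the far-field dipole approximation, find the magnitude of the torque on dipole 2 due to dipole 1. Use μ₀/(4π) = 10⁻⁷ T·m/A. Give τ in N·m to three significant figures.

Dipole B is on the axis of dipole A, so B₁ there is axial: B₁ = (μ₀/4π)·2m₁/r³ along +x.
B₁ = 2(10⁻⁷)(0.0288)/(0.118)³ = 3.506×10⁻⁶ T.
τ = m₂ B₁ sinθ.
τ = (0.119)(3.506×10⁻⁶)·sin27° = 1.894×10⁻⁷ N·m.

τ ≈ 1.89×10⁻⁷ N·m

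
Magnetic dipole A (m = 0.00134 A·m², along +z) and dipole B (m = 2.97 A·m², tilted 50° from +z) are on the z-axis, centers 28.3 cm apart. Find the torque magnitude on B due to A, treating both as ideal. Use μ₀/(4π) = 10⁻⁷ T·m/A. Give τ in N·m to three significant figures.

Dipole B is on the axis of dipole A, so B₁ there is axial: B₁ = (μ₀/4π)·2m₁/r³ along +z.
B₁ = 2(10⁻⁷)(0.00134)/(0.283)³ = 1.182×10⁻⁸ T.
τ = m₂ B₁ sinθ.
τ = (2.97)(1.182×10⁻⁸)·sin50° = 2.690×10⁻⁸ N·m.

τ ≈ 2.69×10⁻⁸ N·m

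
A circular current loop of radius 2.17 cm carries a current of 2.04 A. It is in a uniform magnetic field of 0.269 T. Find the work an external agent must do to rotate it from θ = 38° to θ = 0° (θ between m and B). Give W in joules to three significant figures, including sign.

Magnetic moment m = IA = Iπa² = (2.04)·π·(0.0217)² = 0.003018 A·m².
W_ext = ΔU = −mB cosθ₂ + mB cosθ₁ = mB(cosθ₁ − cosθ₂).
W = (0.003018)(0.269)·(cos38° − cos0°) = (8.118×10⁻⁴)·(-0.2120) = -1.721×10⁻⁴ J.

W ≈ -1.72×10⁻⁴ J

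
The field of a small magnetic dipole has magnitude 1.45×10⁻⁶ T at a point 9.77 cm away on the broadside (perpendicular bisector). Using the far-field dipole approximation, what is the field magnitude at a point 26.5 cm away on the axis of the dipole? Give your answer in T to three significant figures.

Dipole fields scale as 1/r³ in the far field.
The axial field is twice the equatorial field at the same r, so the geometry factor is 2/1.
B₂ = B₁ · (2/1) · (r₁/r₂)³ = 1.45×10⁻⁶ · 2 · (9.77/26.5)³.
(r₁/r₂)³ = (0.3687)³ = 0.05011.
B₂ ≈ 1.453×10⁻⁷ T.

B ≈ 1.45×10⁻⁷ T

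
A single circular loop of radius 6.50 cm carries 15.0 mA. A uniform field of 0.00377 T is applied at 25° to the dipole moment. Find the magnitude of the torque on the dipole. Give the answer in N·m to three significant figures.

Magnetic moment m = IA = Iπa² = (0.0150)·π·(0.0650)² = 1.991×10⁻⁴ A·m².
Torque on a magnetic dipole: τ = mB sinθ.
τ = (1.991×10⁻⁴)(0.00377)·sin25° = 3.172×10⁻⁷ N·m.

τ ≈ 3.17×10⁻⁷ N·m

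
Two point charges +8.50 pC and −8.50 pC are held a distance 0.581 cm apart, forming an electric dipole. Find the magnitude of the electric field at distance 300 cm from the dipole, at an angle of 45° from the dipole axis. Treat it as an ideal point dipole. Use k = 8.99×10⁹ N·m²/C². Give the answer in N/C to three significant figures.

Dipole moment p = qd = (8.50×10⁻¹² C)(0.00581 m) = 4.939×10⁻¹⁴ C·m.
At angle θ the dipole field magnitude is E = (kp/r³)·√(1 + 3cos²θ).
kp/r³ = (8.99×10⁹)(4.939×10⁻¹⁴) / (3.00)³ = 1.645×10⁻⁵ N/C.
√(1 + 3cos²45°) = √(1 + 3·0.5000) = √2.5000 ≈ 1.5811.
E ≈ 1.645×10⁻⁵ × 1.581 = 2.600×10⁻⁵ N/C.

E ≈ 2.60×10⁻⁵ N/C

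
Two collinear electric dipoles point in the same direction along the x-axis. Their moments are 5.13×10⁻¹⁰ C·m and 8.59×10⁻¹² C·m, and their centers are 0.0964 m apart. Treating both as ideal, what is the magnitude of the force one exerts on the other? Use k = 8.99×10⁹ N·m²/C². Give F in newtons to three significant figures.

F ≈ 2.75×10⁻⁶ N

On-axis field of dipole 1 at distance r: E = 2kp₁/r³. Force on dipole 2 is F = p₂·dE/dr (gradient along axis).
dE/dr = −6kp₁/r⁴, so |F| = 6kp₁p₂/r⁴ (attractive for aligned moments).
F = 6(8.99×10⁹)(5.13×10⁻¹⁰)(8.59×10⁻¹²)/(0.0964)⁴ = 2.752×10⁻⁶ N.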